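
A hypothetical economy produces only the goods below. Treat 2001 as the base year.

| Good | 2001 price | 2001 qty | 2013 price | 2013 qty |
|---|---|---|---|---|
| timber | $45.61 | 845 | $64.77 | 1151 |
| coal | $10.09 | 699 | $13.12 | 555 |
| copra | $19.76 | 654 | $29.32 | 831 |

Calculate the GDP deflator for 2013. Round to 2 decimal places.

142.51

Nominal GDP 2013 = 64.77·1151 + 13.12·555 + 29.32·831 = 106196.79.
Real GDP 2013 (at 2001 prices) = 45.61·1151 + 10.09·555 + 19.76·831 = 74517.62.
Deflator = Nominal/Real × 100 = 106196.79/74517.62 × 100 = 142.512.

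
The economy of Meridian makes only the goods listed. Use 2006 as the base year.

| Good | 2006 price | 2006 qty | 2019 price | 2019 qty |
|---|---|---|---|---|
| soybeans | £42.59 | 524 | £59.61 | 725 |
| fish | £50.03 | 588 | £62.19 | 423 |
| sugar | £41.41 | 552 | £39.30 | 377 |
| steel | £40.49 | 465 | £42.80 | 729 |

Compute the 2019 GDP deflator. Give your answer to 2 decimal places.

Nominal GDP 2019 = 59.61·725 + 62.19·423 + 39.30·377 + 42.80·729 = 115540.92.
Real GDP 2019 (at 2006 prices) = 42.59·725 + 50.03·423 + 41.41·377 + 40.49·729 = 97169.22.
Deflator = Nominal/Real × 100 = 115540.92/97169.22 × 100 = 118.907.

118.91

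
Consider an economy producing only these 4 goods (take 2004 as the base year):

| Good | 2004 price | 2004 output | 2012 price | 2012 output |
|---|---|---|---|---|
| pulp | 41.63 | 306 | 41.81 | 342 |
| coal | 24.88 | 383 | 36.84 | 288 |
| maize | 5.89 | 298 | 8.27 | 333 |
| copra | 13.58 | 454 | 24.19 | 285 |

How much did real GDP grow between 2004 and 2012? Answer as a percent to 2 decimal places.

-9.78%

Real GDP 2004 = Nominal GDP 2004 = 41.63·306 + 24.88·383 + 5.89·298 + 13.58·454 = 30188.36.
Real GDP 2012 (at 2004 prices) = 41.63·342 + 24.88·288 + 5.89·333 + 13.58·285 = 27234.57.
Real growth = 27234.57/30188.36 − 1 = -0.0978.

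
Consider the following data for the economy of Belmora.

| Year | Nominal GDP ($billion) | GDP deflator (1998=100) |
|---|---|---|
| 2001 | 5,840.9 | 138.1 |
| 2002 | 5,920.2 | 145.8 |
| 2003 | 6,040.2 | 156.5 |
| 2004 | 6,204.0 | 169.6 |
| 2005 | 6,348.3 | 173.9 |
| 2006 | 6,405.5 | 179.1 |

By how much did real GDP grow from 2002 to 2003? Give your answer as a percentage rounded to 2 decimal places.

Real GDP 2002 = 5920.2/1.458 = 4060.49.
Real GDP 2003 = 6040.2/1.565 = 3859.55.
Change = 3859.55/4060.49 − 1 = -0.0495.

-4.95%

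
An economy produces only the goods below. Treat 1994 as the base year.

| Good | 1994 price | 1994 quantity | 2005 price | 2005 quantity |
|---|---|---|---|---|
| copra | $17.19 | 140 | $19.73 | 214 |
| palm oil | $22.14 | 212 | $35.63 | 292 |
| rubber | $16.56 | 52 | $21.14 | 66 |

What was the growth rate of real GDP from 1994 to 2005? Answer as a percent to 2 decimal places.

41.14%

Real GDP 1994 = Nominal GDP 1994 = 17.19·140 + 22.14·212 + 16.56·52 = 7961.40.
Real GDP 2005 (at 1994 prices) = 17.19·214 + 22.14·292 + 16.56·66 = 11236.50.
Real growth = 11236.50/7961.40 − 1 = 0.4114.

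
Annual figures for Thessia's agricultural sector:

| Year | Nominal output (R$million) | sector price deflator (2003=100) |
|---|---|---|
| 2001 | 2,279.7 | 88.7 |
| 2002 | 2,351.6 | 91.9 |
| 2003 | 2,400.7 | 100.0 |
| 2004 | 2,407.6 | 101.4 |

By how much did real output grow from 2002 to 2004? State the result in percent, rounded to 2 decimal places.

-7.21%

Real output 2002 = 2351.6/0.919 = 2558.87.
Real output 2004 = 2407.6/1.014 = 2374.36.
Change = 2374.36/2558.87 − 1 = -0.0721.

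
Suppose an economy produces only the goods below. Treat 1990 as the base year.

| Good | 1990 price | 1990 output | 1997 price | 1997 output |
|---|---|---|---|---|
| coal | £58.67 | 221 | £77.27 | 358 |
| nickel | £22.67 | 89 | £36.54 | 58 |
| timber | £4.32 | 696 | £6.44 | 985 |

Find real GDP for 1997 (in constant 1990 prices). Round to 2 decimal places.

£26573.92

Real GDP 1997 = Σ (p_1990 × q_1997) = 58.67·358 + 22.67·58 + 4.32·985 = 26573.92.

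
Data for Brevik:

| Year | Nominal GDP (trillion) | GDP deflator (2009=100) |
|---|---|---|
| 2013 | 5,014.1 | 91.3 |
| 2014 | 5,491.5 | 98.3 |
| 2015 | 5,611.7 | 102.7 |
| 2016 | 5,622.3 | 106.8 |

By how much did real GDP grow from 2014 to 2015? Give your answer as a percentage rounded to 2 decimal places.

Real GDP 2014 = 5491.5/0.983 = 5586.47.
Real GDP 2015 = 5611.7/1.027 = 5464.17.
Change = 5464.17/5586.47 − 1 = -0.0219.

-2.19%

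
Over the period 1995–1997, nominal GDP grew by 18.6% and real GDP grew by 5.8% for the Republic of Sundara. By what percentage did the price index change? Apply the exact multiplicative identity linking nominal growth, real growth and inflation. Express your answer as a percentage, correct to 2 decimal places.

12.10%

(1 + g_nom) = (1 + g_real)(1 + π), so π = 1.1860 / 1.0580 − 1 = 0.12098.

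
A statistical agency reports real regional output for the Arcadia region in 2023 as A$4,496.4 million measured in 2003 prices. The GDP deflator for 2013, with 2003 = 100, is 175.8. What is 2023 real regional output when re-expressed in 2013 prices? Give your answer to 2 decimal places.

A$7,904.67 million

Real regional output in 2013 prices = Real regional output in 2003 prices × (P_2013/P_2003) = 4496.4 × 1.758 = 7904.67.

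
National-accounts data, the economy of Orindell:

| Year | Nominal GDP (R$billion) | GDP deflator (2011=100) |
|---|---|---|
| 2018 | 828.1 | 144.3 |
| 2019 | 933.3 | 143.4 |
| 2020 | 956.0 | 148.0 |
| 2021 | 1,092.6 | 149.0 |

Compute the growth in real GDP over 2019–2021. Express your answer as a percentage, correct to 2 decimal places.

12.67%

Real GDP 2019 = 933.3/1.434 = 650.84.
Real GDP 2021 = 1092.6/1.490 = 733.29.
Change = 733.29/650.84 − 1 = 0.1267.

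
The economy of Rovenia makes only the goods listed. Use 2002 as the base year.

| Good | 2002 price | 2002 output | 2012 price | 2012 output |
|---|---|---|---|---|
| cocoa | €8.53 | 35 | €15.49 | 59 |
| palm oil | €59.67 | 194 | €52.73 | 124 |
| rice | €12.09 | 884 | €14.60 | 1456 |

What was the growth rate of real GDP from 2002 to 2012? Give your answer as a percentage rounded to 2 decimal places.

13.05%

Real GDP 2002 = Nominal GDP 2002 = 8.53·35 + 59.67·194 + 12.09·884 = 22562.09.
Real GDP 2012 (at 2002 prices) = 8.53·59 + 59.67·124 + 12.09·1456 = 25505.39.
Real growth = 25505.39/22562.09 − 1 = 0.1305.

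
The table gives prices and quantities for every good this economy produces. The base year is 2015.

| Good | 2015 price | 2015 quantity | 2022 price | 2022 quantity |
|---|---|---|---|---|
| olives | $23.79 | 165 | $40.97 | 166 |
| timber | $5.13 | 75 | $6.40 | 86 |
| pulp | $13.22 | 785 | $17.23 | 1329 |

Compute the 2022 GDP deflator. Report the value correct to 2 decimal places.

Nominal GDP 2022 = 40.97·166 + 6.40·86 + 17.23·1329 = 30250.09.
Real GDP 2022 (at 2015 prices) = 23.79·166 + 5.13·86 + 13.22·1329 = 21959.70.
Deflator = Nominal/Real × 100 = 30250.09/21959.70 × 100 = 137.753.

137.75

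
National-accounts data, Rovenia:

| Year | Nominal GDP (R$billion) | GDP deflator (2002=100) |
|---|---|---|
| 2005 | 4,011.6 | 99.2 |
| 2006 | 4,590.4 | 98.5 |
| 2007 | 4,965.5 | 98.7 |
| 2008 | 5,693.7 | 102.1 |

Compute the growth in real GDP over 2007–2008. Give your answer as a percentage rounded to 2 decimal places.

10.85%

Real GDP 2007 = 4965.5/0.987 = 5030.90.
Real GDP 2008 = 5693.7/1.021 = 5576.59.
Change = 5576.59/5030.90 − 1 = 0.1085.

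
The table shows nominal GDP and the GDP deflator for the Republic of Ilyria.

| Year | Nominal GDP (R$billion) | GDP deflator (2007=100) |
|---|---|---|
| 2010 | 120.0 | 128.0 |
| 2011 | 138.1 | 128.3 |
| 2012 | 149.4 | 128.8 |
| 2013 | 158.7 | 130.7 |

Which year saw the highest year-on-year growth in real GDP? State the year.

2011: real = 138.1/1.283 = 107.64; growth vs 2010 (93.75) = 14.82%.
2012: real = 149.4/1.288 = 115.99; growth vs 2011 (107.64) = 7.76%.
2013: real = 158.7/1.307 = 121.42; growth vs 2012 (115.99) = 4.68%.

2011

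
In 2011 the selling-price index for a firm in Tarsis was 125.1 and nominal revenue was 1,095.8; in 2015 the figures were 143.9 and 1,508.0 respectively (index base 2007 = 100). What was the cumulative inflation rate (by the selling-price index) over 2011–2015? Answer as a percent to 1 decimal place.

15.0%

Price-level change = 143.9 / 125.1 − 1 = 0.1503.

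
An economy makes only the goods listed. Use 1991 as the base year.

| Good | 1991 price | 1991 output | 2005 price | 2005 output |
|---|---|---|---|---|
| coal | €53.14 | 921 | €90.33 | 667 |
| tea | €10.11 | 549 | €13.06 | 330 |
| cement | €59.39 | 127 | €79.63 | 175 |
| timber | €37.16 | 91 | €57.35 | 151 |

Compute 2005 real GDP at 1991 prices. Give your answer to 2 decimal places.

€54785.09

Real GDP 2005 = Σ (p_1991 × q_2005) = 53.14·667 + 10.11·330 + 59.39·175 + 37.16·151 = 54785.09.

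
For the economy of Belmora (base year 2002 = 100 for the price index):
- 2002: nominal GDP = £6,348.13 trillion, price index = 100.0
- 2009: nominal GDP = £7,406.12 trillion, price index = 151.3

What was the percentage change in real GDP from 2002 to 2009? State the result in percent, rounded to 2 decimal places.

Deflate each year: 2002 → 6348.13/1.000 = 6348.13; 2009 → 7406.12/1.513 = 4894.99.
So real GDP changed by 4894.99/6348.13 − 1 = -0.2289, i.e. -22.89%.

-22.89%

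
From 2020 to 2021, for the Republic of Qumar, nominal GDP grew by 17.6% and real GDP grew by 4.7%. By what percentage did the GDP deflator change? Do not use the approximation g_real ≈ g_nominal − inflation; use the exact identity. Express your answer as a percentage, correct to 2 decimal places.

12.32%

(1 + g_nom) = (1 + g_real)(1 + π), so π = 1.1760 / 1.0470 − 1 = 0.12321.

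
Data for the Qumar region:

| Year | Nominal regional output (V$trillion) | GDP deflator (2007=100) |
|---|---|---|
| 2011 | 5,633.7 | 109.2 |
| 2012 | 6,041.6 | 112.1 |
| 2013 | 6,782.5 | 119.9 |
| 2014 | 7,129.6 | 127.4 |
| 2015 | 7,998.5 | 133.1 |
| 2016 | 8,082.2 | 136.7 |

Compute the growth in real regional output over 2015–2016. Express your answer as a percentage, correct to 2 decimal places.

Real regional output 2015 = 7998.5/1.331 = 6009.39.
Real regional output 2016 = 8082.2/1.367 = 5912.36.
Change = 5912.36/6009.39 − 1 = -0.0161.

-1.61%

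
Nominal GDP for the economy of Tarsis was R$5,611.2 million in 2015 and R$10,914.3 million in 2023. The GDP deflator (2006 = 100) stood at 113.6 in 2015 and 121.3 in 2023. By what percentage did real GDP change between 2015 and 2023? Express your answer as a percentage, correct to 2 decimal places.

82.16%

Deflate each year: 2015 → 5611.2/1.136 = 4939.44; 2023 → 10914.3/1.213 = 8997.77.
So real GDP changed by 8997.77/4939.44 − 1 = 0.8216, i.e. 82.16%.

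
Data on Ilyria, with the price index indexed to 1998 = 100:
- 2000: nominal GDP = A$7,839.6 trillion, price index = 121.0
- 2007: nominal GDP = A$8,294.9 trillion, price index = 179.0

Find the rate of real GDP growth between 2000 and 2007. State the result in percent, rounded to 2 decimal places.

-28.48%

Real GDP 2000 = 7839.6 / 1.210 = 6479.01.
Real GDP 2007 = 8294.9 / 1.790 = 4634.02.
Real growth = 4634.02 / 6479.01 − 1 = -0.2848.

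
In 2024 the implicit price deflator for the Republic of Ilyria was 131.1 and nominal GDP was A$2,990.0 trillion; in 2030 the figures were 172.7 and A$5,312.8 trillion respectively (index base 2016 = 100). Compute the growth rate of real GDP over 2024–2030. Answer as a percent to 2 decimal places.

Real GDP 2024 = 2990.0 / 1.311 = 2280.70.
Real GDP 2030 = 5312.8 / 1.727 = 3076.32.
Real growth = 3076.32 / 2280.70 − 1 = 0.3488.

34.88%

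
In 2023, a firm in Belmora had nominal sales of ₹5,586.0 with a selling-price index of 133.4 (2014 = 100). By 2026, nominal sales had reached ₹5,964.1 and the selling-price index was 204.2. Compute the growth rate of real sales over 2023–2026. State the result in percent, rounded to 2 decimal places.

-30.25%

Deflate each year: 2023 → 5586.0/1.334 = 4187.41; 2026 → 5964.1/2.042 = 2920.71.
So real sales changed by 2920.71/4187.41 − 1 = -0.3025, i.e. -30.25%.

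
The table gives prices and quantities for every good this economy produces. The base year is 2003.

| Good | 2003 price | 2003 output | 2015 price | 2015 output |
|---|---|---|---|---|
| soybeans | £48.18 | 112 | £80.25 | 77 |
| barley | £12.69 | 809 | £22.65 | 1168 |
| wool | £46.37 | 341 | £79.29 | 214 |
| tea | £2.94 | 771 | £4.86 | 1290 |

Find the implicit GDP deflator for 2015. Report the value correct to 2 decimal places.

Nominal GDP 2015 = 80.25·77 + 22.65·1168 + 79.29·214 + 4.86·1290 = 55871.91.
Real GDP 2015 (at 2003 prices) = 48.18·77 + 12.69·1168 + 46.37·214 + 2.94·1290 = 32247.56.
Deflator = Nominal/Real × 100 = 55871.91/32247.56 × 100 = 173.259.

173.26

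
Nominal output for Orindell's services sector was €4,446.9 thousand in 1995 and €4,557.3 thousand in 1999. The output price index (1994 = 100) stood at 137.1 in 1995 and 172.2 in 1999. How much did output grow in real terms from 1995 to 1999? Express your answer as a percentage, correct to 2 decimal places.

Real output 1995 = 4446.9 / 1.371 = 3243.54.
Real output 1999 = 4557.3 / 1.722 = 2646.52.
Real growth = 2646.52 / 3243.54 − 1 = -0.1841.

-18.41%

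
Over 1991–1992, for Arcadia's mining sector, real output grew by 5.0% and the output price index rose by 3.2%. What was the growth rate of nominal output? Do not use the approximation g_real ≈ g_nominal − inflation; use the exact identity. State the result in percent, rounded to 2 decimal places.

(1 + g_nom) = (1 + g_real)(1 + π) = 1.0500 × 1.0320 = 1.08360.

8.36%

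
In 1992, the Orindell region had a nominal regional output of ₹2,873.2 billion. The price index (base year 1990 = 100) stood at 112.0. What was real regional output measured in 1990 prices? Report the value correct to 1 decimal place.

₹2,565.4 billion

Real regional output = Nominal / (price index/100) = 2873.2 / 1.120 = 2565.36.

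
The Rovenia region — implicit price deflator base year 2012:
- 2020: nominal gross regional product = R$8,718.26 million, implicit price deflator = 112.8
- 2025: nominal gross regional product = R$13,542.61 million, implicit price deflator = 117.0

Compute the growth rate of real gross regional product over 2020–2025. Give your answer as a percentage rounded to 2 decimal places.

49.76%

Deflate each year: 2020 → 8718.26/1.128 = 7728.95; 2025 → 13542.61/1.170 = 11574.88.
So real gross regional product changed by 11574.88/7728.95 − 1 = 0.4976, i.e. 49.76%.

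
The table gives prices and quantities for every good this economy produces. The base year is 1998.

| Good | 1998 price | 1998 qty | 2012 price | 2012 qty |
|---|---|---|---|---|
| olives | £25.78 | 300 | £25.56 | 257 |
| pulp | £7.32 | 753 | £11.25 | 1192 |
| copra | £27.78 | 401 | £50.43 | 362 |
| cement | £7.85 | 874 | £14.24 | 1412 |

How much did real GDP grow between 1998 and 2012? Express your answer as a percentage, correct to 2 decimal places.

Real GDP 1998 = Nominal GDP 1998 = 25.78·300 + 7.32·753 + 27.78·401 + 7.85·874 = 31246.64.
Real GDP 2012 (at 1998 prices) = 25.78·257 + 7.32·1192 + 27.78·362 + 7.85·1412 = 36491.46.
Real growth = 36491.46/31246.64 − 1 = 0.1679.

16.79%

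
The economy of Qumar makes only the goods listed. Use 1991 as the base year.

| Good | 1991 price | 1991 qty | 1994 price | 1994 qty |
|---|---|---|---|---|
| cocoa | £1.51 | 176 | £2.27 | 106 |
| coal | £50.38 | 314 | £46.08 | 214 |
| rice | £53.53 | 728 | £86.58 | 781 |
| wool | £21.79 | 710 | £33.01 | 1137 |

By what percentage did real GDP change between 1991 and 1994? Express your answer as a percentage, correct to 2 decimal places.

9.92%

Real GDP 1991 = Nominal GDP 1991 = 1.51·176 + 50.38·314 + 53.53·728 + 21.79·710 = 70525.82.
Real GDP 1994 (at 1991 prices) = 1.51·106 + 50.38·214 + 53.53·781 + 21.79·1137 = 77523.54.
Real growth = 77523.54/70525.82 − 1 = 0.0992.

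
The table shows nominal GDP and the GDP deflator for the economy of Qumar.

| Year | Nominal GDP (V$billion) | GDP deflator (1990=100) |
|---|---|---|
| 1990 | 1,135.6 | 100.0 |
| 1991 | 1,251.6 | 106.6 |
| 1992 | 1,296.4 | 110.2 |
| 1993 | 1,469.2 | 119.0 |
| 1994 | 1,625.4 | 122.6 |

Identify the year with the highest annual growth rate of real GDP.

1994

1991: real = 1251.6/1.066 = 1174.11; growth vs 1990 (1135.60) = 3.39%.
1992: real = 1296.4/1.102 = 1176.41; growth vs 1991 (1174.11) = 0.20%.
1993: real = 1469.2/1.190 = 1234.62; growth vs 1992 (1176.41) = 4.95%.
1994: real = 1625.4/1.226 = 1325.77; growth vs 1993 (1234.62) = 7.38%.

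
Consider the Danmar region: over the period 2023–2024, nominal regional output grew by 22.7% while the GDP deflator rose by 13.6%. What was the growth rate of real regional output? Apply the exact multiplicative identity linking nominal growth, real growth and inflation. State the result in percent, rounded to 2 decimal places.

(1 + g_nom) = (1 + g_real)(1 + π), so g_real = 1.2270 / 1.1360 − 1 = 0.08011.

8.01%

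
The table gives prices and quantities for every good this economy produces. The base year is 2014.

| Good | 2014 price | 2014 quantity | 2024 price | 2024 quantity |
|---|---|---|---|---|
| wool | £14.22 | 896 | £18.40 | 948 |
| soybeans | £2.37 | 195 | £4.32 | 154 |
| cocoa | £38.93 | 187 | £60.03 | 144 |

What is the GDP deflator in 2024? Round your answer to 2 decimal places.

Nominal GDP 2024 = 18.40·948 + 4.32·154 + 60.03·144 = 26752.80.
Real GDP 2024 (at 2014 prices) = 14.22·948 + 2.37·154 + 38.93·144 = 19451.46.
Deflator = Nominal/Real × 100 = 26752.80/19451.46 × 100 = 137.536.

137.54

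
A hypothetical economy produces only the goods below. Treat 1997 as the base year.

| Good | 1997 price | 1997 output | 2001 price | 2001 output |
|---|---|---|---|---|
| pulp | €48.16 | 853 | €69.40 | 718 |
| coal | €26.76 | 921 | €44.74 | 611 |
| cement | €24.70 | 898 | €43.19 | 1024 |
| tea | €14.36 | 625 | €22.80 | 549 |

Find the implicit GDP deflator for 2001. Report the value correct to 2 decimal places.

Nominal GDP 2001 = 69.40·718 + 44.74·611 + 43.19·1024 + 22.80·549 = 133909.10.
Real GDP 2001 (at 1997 prices) = 48.16·718 + 26.76·611 + 24.70·1024 + 14.36·549 = 84105.68.
Deflator = Nominal/Real × 100 = 133909.10/84105.68 × 100 = 159.215.

159.22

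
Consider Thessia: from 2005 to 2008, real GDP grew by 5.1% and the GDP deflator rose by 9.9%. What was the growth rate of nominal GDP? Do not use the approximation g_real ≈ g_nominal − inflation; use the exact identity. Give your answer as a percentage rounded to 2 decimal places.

(1 + g_nom) = (1 + g_real)(1 + π) = 1.0510 × 1.0990 = 1.15505.

15.50%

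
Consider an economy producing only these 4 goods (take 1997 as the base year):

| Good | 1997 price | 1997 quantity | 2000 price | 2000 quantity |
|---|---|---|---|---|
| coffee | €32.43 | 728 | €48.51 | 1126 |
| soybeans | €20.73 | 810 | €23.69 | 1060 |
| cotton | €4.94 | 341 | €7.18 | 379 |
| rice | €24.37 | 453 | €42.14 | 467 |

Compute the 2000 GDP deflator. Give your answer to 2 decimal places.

142.36

Nominal GDP 2000 = 48.51·1126 + 23.69·1060 + 7.18·379 + 42.14·467 = 102134.26.
Real GDP 2000 (at 1997 prices) = 32.43·1126 + 20.73·1060 + 4.94·379 + 24.37·467 = 71743.03.
Deflator = Nominal/Real × 100 = 102134.26/71743.03 × 100 = 142.361.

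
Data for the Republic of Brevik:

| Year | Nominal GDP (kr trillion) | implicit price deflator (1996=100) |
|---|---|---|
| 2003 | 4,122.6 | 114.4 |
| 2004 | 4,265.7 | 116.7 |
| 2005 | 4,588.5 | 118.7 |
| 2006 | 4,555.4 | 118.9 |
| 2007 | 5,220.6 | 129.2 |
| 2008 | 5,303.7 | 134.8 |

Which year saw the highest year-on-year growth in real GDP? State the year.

2005

2004: real = 4265.7/1.167 = 3655.27; growth vs 2003 (3603.67) = 1.43%.
2005: real = 4588.5/1.187 = 3865.63; growth vs 2004 (3655.27) = 5.75%.
2006: real = 4555.4/1.189 = 3831.29; growth vs 2005 (3865.63) = -0.89%.
2007: real = 5220.6/1.292 = 4040.71; growth vs 2006 (3831.29) = 5.47%.
2008: real = 5303.7/1.348 = 3934.50; growth vs 2007 (4040.71) = -2.63%.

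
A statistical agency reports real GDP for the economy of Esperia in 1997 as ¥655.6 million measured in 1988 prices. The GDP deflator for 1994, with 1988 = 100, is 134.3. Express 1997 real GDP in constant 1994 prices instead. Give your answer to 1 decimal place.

¥880.5 million

Real GDP in 1994 prices = Real GDP in 1988 prices × (P_1994/P_1988) = 655.6 × 1.343 = 880.47.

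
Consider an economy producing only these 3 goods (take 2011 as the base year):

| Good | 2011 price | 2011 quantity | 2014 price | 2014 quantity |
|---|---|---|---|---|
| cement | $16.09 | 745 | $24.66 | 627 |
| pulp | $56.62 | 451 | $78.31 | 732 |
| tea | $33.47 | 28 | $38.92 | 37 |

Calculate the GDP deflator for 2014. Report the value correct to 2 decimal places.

140.65

Nominal GDP 2014 = 24.66·627 + 78.31·732 + 38.92·37 = 74224.78.
Real GDP 2014 (at 2011 prices) = 16.09·627 + 56.62·732 + 33.47·37 = 52772.66.
Deflator = Nominal/Real × 100 = 74224.78/52772.66 × 100 = 140.650.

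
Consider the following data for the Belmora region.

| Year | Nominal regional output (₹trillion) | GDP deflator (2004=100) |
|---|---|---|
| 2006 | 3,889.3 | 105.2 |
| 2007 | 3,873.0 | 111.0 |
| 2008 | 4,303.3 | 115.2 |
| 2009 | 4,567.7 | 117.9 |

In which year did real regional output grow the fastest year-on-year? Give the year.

2007: real = 3873.0/1.110 = 3489.19; growth vs 2006 (3697.05) = -5.62%.
2008: real = 4303.3/1.152 = 3735.50; growth vs 2007 (3489.19) = 7.06%.
2009: real = 4567.7/1.179 = 3874.22; growth vs 2008 (3735.50) = 3.71%.

2008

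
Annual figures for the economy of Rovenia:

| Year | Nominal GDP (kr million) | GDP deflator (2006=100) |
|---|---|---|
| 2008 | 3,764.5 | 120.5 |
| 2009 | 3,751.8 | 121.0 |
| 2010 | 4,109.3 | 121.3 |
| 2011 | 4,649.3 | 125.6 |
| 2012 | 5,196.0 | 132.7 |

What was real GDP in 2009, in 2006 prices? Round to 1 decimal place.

kr 3,100.7 million

Real GDP 2009 = 3751.8 / 1.210 = 3100.66.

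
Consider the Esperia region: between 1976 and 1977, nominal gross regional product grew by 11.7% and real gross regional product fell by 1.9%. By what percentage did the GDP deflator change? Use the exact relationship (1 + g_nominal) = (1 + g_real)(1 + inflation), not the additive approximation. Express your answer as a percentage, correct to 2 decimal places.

(1 + g_nom) = (1 + g_real)(1 + π), so π = 1.1170 / 0.9810 − 1 = 0.13863.

13.86%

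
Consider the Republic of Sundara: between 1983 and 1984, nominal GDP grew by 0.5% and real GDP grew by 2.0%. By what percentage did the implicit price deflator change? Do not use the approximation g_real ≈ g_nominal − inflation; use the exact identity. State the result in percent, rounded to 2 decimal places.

-1.47%

(1 + g_nom) = (1 + g_real)(1 + π), so π = 1.0050 / 1.0200 − 1 = -0.01471.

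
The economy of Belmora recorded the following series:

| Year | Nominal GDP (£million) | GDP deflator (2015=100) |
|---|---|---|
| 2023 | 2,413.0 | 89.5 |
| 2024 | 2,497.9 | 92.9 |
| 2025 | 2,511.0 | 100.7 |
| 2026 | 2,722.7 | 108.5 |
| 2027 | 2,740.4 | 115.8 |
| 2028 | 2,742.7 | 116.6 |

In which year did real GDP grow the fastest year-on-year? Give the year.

2024: real = 2497.9/0.929 = 2688.81; growth vs 2023 (2696.09) = -0.27%.
2025: real = 2511.0/1.007 = 2493.55; growth vs 2024 (2688.81) = -7.26%.
2026: real = 2722.7/1.085 = 2509.40; growth vs 2025 (2493.55) = 0.64%.
2027: real = 2740.4/1.158 = 2366.49; growth vs 2026 (2509.40) = -5.69%.
2028: real = 2742.7/1.166 = 2352.23; growth vs 2027 (2366.49) = -0.60%.

2026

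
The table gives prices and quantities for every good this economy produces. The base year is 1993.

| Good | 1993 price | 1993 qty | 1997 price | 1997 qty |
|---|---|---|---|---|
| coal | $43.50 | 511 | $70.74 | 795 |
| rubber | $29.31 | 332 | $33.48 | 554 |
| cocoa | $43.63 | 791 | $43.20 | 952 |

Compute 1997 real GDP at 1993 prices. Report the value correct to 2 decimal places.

$92356.00

Real GDP 1997 = Σ (p_1993 × q_1997) = 43.50·795 + 29.31·554 + 43.63·952 = 92356.00.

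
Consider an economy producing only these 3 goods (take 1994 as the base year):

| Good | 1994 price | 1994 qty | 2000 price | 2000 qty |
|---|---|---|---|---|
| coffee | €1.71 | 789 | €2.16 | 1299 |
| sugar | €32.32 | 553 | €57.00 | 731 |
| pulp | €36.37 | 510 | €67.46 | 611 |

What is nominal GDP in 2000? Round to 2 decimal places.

Nominal GDP 2000 = Σ (p_2000 × q_2000) = 2.16·1299 + 57.00·731 + 67.46·611 = 85690.90.

€85690.90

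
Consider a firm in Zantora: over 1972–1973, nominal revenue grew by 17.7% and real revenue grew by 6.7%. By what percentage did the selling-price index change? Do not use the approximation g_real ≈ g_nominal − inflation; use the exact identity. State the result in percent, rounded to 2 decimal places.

(1 + g_nom) = (1 + g_real)(1 + π), so π = 1.1770 / 1.0670 − 1 = 0.10309.

10.31%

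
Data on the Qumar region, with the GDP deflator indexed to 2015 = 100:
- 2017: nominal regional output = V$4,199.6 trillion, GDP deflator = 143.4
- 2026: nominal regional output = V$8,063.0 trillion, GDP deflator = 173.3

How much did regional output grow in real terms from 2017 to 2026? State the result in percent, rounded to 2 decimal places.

Deflate each year: 2017 → 4199.6/1.434 = 2928.59; 2026 → 8063.0/1.733 = 4652.63.
So real regional output changed by 4652.63/2928.59 − 1 = 0.5887, i.e. 58.87%.

58.87%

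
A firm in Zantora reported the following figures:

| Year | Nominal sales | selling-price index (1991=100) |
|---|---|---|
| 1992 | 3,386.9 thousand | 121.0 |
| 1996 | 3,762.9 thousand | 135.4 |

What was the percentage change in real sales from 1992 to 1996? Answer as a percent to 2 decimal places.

-0.71%

Real sales 1992 = 3386.9 / 1.210 = 2799.09.
Real sales 1996 = 3762.9 / 1.354 = 2779.10.
Real growth = 2779.10 / 2799.09 − 1 = -0.0071.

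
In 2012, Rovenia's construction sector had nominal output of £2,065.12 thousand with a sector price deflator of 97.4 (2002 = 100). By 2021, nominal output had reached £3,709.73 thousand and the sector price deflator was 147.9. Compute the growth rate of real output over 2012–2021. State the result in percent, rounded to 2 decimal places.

18.30%

Real output 2012 = 2065.12 / 0.974 = 2120.25.
Real output 2021 = 3709.73 / 1.479 = 2508.27.
Real growth = 2508.27 / 2120.25 − 1 = 0.1830.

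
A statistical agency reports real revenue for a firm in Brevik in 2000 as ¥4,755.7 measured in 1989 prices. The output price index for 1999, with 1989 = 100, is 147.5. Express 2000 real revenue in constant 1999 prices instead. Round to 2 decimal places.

¥7,014.66

Real revenue in 1999 prices = Real revenue in 1989 prices × (P_1999/P_1989) = 4755.7 × 1.475 = 7014.66.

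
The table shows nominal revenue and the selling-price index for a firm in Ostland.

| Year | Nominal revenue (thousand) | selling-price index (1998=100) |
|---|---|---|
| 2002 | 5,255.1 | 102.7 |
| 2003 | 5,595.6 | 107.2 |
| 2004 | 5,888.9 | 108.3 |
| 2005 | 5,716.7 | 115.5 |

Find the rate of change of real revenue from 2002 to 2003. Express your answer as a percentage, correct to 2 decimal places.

Real revenue 2002 = 5255.1/1.027 = 5116.94.
Real revenue 2003 = 5595.6/1.072 = 5219.78.
Change = 5219.78/5116.94 − 1 = 0.0201.

2.01%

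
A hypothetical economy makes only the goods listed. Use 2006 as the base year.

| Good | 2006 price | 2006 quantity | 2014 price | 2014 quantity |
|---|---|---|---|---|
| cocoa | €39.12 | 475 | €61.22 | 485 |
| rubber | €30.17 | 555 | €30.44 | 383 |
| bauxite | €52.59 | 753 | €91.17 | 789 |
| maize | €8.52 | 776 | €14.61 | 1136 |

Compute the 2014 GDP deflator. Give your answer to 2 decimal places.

158.97

Nominal GDP 2014 = 61.22·485 + 30.44·383 + 91.17·789 + 14.61·1136 = 129880.31.
Real GDP 2014 (at 2006 prices) = 39.12·485 + 30.17·383 + 52.59·789 + 8.52·1136 = 81700.54.
Deflator = Nominal/Real × 100 = 129880.31/81700.54 × 100 = 158.971.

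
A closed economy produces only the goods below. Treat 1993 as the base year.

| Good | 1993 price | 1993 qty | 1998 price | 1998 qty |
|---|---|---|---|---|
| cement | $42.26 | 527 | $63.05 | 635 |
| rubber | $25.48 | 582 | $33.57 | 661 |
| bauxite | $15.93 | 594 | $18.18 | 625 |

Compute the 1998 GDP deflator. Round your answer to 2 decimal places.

137.21

Nominal GDP 1998 = 63.05·635 + 33.57·661 + 18.18·625 = 73589.02.
Real GDP 1998 (at 1993 prices) = 42.26·635 + 25.48·661 + 15.93·625 = 53633.63.
Deflator = Nominal/Real × 100 = 73589.02/53633.63 × 100 = 137.207.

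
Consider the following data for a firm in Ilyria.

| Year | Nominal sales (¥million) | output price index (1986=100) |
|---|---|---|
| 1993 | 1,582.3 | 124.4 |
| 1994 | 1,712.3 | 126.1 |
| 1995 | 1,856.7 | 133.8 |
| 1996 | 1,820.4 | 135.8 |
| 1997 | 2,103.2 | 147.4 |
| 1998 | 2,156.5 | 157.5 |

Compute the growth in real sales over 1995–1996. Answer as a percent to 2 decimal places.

Real sales 1995 = 1856.7/1.338 = 1387.67.
Real sales 1996 = 1820.4/1.358 = 1340.50.
Change = 1340.50/1387.67 − 1 = -0.0340.

-3.40%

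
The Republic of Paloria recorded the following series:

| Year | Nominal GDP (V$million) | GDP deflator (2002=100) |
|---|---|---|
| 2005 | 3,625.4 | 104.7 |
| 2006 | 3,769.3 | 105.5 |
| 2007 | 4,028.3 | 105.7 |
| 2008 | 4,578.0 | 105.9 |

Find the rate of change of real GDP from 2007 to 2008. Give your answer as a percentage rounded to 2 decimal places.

13.43%

Real GDP 2007 = 4028.3/1.057 = 3811.07.
Real GDP 2008 = 4578.0/1.059 = 4322.95.
Change = 4322.95/3811.07 − 1 = 0.1343.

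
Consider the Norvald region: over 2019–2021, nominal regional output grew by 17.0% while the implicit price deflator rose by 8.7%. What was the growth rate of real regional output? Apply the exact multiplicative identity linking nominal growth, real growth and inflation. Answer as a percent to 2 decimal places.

(1 + g_nom) = (1 + g_real)(1 + π), so g_real = 1.1700 / 1.0870 − 1 = 0.07636.

7.64%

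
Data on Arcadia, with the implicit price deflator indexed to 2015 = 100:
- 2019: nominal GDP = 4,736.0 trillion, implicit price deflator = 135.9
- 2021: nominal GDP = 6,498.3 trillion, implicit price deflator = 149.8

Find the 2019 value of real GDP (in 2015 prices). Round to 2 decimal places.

3,484.92 trillion

Real GDP = Nominal / (implicit price deflator/100) = 4736.0 / 1.359 = 3484.92.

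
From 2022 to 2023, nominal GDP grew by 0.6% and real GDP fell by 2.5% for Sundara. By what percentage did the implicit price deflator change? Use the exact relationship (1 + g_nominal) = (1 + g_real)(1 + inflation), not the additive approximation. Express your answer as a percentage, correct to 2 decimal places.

(1 + g_nom) = (1 + g_real)(1 + π), so π = 1.0060 / 0.9750 − 1 = 0.03179.

3.18%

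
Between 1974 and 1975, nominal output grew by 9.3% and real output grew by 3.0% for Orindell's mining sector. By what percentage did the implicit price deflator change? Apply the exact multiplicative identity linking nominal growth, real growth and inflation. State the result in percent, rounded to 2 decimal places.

6.12%

(1 + g_nom) = (1 + g_real)(1 + π), so π = 1.0930 / 1.0300 − 1 = 0.06117.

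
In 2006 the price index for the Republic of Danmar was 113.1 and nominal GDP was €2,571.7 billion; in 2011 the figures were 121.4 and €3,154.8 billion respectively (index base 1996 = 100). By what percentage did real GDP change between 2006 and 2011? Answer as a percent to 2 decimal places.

14.29%

Deflate each year: 2006 → 2571.7/1.131 = 2273.83; 2011 → 3154.8/1.214 = 2598.68.
So real GDP changed by 2598.68/2273.83 − 1 = 0.1429, i.e. 14.29%.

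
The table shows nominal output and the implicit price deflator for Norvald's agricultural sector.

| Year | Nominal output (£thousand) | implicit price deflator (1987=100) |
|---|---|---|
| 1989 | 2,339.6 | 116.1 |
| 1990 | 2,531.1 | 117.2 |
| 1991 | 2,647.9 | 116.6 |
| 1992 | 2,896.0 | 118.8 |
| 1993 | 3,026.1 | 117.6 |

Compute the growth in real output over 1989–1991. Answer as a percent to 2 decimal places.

12.69%

Real output 1989 = 2339.6/1.161 = 2015.16.
Real output 1991 = 2647.9/1.166 = 2270.93.
Change = 2270.93/2015.16 − 1 = 0.1269.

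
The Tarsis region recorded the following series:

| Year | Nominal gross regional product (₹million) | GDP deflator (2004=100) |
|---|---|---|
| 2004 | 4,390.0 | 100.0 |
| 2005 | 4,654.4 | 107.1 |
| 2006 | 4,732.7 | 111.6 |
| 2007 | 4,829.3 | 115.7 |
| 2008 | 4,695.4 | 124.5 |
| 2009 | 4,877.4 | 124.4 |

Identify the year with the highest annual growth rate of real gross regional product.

2005: real = 4654.4/1.071 = 4345.85; growth vs 2004 (4390.00) = -1.01%.
2006: real = 4732.7/1.116 = 4240.77; growth vs 2005 (4345.85) = -2.42%.
2007: real = 4829.3/1.157 = 4173.98; growth vs 2006 (4240.77) = -1.57%.
2008: real = 4695.4/1.245 = 3771.41; growth vs 2007 (4173.98) = -9.64%.
2009: real = 4877.4/1.244 = 3920.74; growth vs 2008 (3771.41) = 3.96%.

2009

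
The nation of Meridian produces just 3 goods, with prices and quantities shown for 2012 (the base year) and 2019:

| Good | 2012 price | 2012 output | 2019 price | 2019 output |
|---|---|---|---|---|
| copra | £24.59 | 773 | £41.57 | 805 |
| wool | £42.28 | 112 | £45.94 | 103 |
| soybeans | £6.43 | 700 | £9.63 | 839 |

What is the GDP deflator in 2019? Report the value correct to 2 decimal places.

156.63

Nominal GDP 2019 = 41.57·805 + 45.94·103 + 9.63·839 = 46275.24.
Real GDP 2019 (at 2012 prices) = 24.59·805 + 42.28·103 + 6.43·839 = 29544.56.
Deflator = Nominal/Real × 100 = 46275.24/29544.56 × 100 = 156.629.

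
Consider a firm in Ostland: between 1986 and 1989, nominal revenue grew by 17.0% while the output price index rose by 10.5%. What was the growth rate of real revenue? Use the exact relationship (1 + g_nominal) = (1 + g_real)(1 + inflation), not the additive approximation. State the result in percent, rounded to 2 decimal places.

(1 + g_nom) = (1 + g_real)(1 + π), so g_real = 1.1700 / 1.1050 − 1 = 0.05882.

5.88%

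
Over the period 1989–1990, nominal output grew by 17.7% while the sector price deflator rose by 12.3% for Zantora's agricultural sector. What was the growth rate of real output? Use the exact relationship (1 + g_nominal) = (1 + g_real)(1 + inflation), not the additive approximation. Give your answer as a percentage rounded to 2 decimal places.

(1 + g_nom) = (1 + g_real)(1 + π), so g_real = 1.1770 / 1.1230 − 1 = 0.04809.

4.81%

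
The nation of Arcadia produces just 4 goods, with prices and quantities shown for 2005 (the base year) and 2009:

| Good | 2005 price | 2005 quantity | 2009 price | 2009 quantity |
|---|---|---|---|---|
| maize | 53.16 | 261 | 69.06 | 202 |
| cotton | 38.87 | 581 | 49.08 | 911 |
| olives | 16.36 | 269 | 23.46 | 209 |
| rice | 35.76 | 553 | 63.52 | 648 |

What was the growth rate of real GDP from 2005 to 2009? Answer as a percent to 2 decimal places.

19.97%

Real GDP 2005 = Nominal GDP 2005 = 53.16·261 + 38.87·581 + 16.36·269 + 35.76·553 = 60634.35.
Real GDP 2009 (at 2005 prices) = 53.16·202 + 38.87·911 + 16.36·209 + 35.76·648 = 72740.61.
Real growth = 72740.61/60634.35 − 1 = 0.1997.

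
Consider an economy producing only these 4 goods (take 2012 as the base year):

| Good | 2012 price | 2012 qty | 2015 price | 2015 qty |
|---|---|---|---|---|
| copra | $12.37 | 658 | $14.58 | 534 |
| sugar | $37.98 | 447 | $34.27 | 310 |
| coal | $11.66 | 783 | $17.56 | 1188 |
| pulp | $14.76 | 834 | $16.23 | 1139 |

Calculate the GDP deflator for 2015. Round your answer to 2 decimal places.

Nominal GDP 2015 = 14.58·534 + 34.27·310 + 17.56·1188 + 16.23·1139 = 57756.67.
Real GDP 2015 (at 2012 prices) = 12.37·534 + 37.98·310 + 11.66·1188 + 14.76·1139 = 49043.10.
Deflator = Nominal/Real × 100 = 57756.67/49043.10 × 100 = 117.767.

117.77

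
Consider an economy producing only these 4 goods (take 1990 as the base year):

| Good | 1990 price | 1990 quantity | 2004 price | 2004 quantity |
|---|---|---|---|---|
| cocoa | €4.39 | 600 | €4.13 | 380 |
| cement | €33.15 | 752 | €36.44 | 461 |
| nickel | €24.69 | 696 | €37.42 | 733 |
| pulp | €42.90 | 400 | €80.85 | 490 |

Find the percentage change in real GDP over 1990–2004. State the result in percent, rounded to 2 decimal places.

Real GDP 1990 = Nominal GDP 1990 = 4.39·600 + 33.15·752 + 24.69·696 + 42.90·400 = 61907.04.
Real GDP 2004 (at 1990 prices) = 4.39·380 + 33.15·461 + 24.69·733 + 42.90·490 = 56069.12.
Real growth = 56069.12/61907.04 − 1 = -0.0943.

-9.43%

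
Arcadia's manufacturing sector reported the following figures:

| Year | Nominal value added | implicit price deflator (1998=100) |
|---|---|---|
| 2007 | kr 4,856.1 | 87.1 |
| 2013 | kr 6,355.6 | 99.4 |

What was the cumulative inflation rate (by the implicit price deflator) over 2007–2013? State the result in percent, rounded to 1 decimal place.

14.1%

Price-level change = 99.4 / 87.1 − 1 = 0.1412.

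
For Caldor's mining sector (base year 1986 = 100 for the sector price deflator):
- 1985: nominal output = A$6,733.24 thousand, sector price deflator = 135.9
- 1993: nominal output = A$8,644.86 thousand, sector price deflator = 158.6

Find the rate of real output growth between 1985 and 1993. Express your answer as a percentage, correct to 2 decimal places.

10.01%

Real output 1985 = 6733.24 / 1.359 = 4954.55.
Real output 1993 = 8644.86 / 1.586 = 5450.73.
Real growth = 5450.73 / 4954.55 − 1 = 0.1001.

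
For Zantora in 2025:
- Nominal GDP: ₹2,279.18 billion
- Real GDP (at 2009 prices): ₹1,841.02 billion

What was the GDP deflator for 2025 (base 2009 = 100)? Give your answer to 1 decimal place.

GDP deflator = (Nominal / Real) × 100 = 2279.18 / 1841.02 × 100 = 123.80.

123.8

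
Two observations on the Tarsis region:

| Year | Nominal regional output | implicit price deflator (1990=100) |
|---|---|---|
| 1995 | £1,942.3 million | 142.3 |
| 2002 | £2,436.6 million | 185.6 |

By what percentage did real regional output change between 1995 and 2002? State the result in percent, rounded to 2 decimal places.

Deflate each year: 1995 → 1942.3/1.423 = 1364.93; 2002 → 2436.6/1.856 = 1312.82.
So real regional output changed by 1312.82/1364.93 − 1 = -0.0382, i.e. -3.82%.

-3.82%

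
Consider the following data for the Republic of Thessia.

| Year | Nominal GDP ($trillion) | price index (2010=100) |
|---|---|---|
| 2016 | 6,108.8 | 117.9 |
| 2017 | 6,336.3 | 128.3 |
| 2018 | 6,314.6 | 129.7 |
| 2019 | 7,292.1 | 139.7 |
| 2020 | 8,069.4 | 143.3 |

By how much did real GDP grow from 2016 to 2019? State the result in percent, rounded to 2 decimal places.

0.74%

Real GDP 2016 = 6108.8/1.179 = 5181.34.
Real GDP 2019 = 7292.1/1.397 = 5219.83.
Change = 5219.83/5181.34 − 1 = 0.0074.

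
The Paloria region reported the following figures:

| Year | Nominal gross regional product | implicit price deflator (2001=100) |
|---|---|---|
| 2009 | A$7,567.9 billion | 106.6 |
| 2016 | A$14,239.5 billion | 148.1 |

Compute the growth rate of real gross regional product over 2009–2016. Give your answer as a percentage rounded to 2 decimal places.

Real gross regional product 2009 = 7567.9 / 1.066 = 7099.34.
Real gross regional product 2016 = 14239.5 / 1.481 = 9614.79.
Real growth = 9614.79 / 7099.34 − 1 = 0.3543.

35.43%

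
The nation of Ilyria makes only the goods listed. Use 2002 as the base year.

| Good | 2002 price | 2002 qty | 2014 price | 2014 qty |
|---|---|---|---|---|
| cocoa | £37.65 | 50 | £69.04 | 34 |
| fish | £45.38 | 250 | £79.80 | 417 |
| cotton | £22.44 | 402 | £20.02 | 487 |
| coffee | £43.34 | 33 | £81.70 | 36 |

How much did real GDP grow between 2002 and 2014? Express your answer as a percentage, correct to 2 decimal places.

Real GDP 2002 = Nominal GDP 2002 = 37.65·50 + 45.38·250 + 22.44·402 + 43.34·33 = 23678.60.
Real GDP 2014 (at 2002 prices) = 37.65·34 + 45.38·417 + 22.44·487 + 43.34·36 = 32692.08.
Real growth = 32692.08/23678.60 − 1 = 0.3807.

38.07%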